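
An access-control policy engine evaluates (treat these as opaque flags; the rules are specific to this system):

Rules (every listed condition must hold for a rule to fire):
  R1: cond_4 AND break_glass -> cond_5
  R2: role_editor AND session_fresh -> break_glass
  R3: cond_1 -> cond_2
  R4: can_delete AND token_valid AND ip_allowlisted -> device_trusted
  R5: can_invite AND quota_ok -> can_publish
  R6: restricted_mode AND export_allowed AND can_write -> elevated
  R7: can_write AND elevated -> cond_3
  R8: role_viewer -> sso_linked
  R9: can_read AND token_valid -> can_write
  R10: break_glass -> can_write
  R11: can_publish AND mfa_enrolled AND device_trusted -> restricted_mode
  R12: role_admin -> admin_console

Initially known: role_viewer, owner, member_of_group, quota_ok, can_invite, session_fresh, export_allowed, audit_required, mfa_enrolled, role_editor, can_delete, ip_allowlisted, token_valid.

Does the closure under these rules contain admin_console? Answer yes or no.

no

Round 1: R2 [role_editor AND session_fresh -> break_glass]; R4 [can_delete AND token_valid AND ip_allowlisted -> device_trusted]; R5 [can_invite AND quota_ok -> can_publish]; R8 [role_viewer -> sso_linked]. Adds break_glass, device_trusted, can_publish, sso_linked.
Round 2: R10 [break_glass -> can_write]; R11 [can_publish AND mfa_enrolled AND device_trusted -> restricted_mode]. Adds can_write, restricted_mode.
Round 3: R6 [restricted_mode AND export_allowed AND can_write -> elevated]. Adds elevated.
Round 4: R7 [can_write AND elevated -> cond_3]. Adds cond_3.
Fixed point reached. admin_console is concluded only by R12; R12 needs role_admin (never derived).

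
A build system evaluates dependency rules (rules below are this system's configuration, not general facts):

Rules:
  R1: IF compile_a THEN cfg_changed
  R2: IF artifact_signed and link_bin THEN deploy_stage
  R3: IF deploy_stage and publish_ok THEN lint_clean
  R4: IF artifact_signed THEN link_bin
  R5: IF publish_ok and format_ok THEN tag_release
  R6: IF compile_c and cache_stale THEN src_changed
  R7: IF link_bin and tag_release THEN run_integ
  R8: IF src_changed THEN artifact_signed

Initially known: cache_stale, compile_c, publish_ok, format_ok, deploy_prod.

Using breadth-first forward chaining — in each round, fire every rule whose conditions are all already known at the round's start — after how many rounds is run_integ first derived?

4

[1] R5 [IF publish_ok and format_ok THEN tag_release]; R6 [IF compile_c and cache_stale THEN src_changed]. ⇒ new: tag_release, src_changed.
[2] R8 [IF src_changed THEN artifact_signed]. ⇒ new: artifact_signed.
[3] R4 [IF artifact_signed THEN link_bin]. ⇒ new: link_bin.
[4] R2 [IF artifact_signed and link_bin THEN deploy_stage]; R7 [IF link_bin and tag_release THEN run_integ]. ⇒ new: deploy_stage, run_integ.
run_integ first appears in round 4.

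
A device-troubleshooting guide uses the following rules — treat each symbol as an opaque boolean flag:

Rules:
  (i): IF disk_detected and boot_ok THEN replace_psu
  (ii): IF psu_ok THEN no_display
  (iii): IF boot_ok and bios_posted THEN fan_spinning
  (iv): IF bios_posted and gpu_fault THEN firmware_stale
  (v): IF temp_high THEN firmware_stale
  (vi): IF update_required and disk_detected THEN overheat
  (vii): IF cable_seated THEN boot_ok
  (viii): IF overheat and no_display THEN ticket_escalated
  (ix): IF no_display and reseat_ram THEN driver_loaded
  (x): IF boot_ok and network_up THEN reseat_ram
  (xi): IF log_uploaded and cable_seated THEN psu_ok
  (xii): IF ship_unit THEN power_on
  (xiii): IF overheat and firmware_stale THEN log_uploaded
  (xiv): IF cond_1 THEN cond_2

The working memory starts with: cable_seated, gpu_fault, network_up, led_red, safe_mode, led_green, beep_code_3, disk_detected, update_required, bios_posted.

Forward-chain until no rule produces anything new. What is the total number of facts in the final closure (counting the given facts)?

21

Round 1: (iv) [IF bios_posted and gpu_fault THEN firmware_stale]; (vi) [IF update_required and disk_detected THEN overheat]; (vii) [IF cable_seated THEN boot_ok]. New: firmware_stale, overheat, boot_ok.
Round 2: (i) [IF disk_detected and boot_ok THEN replace_psu]; (iii) [IF boot_ok and bios_posted THEN fan_spinning]; (x) [IF boot_ok and network_up THEN reseat_ram]; (xiii) [IF overheat and firmware_stale THEN log_uploaded]. New: replace_psu, fan_spinning, reseat_ram, log_uploaded.
Round 3: (xi) [IF log_uploaded and cable_seated THEN psu_ok]. New: psu_ok.
Round 4: (ii) [IF psu_ok THEN no_display]. New: no_display.
Round 5: (viii) [IF overheat and no_display THEN ticket_escalated]; (ix) [IF no_display and reseat_ram THEN driver_loaded]. New: ticket_escalated, driver_loaded.
Closure: {beep_code_3, bios_posted, boot_ok, cable_seated, disk_detected, driver_loaded, fan_spinning, firmware_stale, gpu_fault, led_green, led_red, log_uploaded, network_up, no_display, overheat, psu_ok, replace_psu, reseat_ram, safe_mode, ticket_escalated, update_required} — 21 facts.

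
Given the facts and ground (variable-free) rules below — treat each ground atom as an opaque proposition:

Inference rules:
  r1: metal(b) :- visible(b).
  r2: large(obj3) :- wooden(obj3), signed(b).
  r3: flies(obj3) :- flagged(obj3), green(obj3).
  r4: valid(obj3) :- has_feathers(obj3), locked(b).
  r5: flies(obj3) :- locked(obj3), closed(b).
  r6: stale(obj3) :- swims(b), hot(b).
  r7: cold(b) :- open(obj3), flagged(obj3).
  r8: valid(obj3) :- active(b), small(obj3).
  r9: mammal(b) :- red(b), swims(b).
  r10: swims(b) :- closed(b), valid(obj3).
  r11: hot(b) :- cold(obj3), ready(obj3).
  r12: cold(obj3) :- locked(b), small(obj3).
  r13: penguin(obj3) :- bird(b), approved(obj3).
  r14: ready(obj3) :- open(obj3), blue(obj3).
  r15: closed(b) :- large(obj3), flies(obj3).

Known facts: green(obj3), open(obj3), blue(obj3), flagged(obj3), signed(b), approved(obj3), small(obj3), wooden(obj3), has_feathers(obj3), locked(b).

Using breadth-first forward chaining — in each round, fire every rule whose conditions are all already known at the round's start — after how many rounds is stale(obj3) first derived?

4

Round 1: r2 [large(obj3) :- wooden(obj3), signed(b).]; r3 [flies(obj3) :- flagged(obj3), green(obj3).]; r4 [valid(obj3) :- has_feathers(obj3), locked(b).]; r7 [cold(b) :- open(obj3), flagged(obj3).]; r12 [cold(obj3) :- locked(b), small(obj3).]; r14 [ready(obj3) :- open(obj3), blue(obj3).]. New: large(obj3), flies(obj3), valid(obj3), cold(b), cold(obj3), ready(obj3).
Round 2: r11 [hot(b) :- cold(obj3), ready(obj3).]; r15 [closed(b) :- large(obj3), flies(obj3).]. New: hot(b), closed(b).
Round 3: r10 [swims(b) :- closed(b), valid(obj3).]. New: swims(b).
Round 4: r6 [stale(obj3) :- swims(b), hot(b).]. New: stale(obj3).
stale(obj3) first appears in round 4.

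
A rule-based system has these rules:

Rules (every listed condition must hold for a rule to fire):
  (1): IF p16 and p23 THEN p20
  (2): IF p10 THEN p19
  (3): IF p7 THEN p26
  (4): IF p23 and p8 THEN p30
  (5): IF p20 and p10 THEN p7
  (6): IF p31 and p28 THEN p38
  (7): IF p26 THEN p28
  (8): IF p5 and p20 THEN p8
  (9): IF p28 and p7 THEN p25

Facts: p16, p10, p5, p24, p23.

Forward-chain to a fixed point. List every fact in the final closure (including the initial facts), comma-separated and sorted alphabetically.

p10, p16, p19, p20, p23, p24, p25, p26, p28, p30, p5, p7, p8

Round 1 — (1), (2), derive p20, p19.
Round 2 — (5), (8), derive p7, p8.
Round 3 — (3), (4), derive p26, p30.
Round 4 — (7), derive p28.
Round 5 — (9), derive p25.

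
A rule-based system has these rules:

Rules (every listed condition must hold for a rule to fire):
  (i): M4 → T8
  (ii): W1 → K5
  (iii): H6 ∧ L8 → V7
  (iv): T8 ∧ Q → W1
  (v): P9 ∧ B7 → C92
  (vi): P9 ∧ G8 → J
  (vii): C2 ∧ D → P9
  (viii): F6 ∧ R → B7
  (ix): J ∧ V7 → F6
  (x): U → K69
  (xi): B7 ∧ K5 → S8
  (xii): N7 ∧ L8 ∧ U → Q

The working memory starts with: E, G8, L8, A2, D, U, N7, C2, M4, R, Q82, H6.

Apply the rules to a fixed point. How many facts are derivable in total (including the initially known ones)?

24

Round 1: (i) [M4 → T8]; (iii) [H6 ∧ L8 → V7]; (vii) [C2 ∧ D → P9]; (x) [U → K69]; (xii) [N7 ∧ L8 ∧ U → Q]. Adds T8, V7, P9, K69, Q.
Round 2: (iv) [T8 ∧ Q → W1]; (vi) [P9 ∧ G8 → J]. Adds W1, J.
Round 3: (ii) [W1 → K5]; (ix) [J ∧ V7 → F6]. Adds K5, F6.
Round 4: (viii) [F6 ∧ R → B7]. Adds B7.
Round 5: (v) [P9 ∧ B7 → C92]; (xi) [B7 ∧ K5 → S8]. Adds C92, S8.
Closure: {A2, B7, C2, C92, D, E, F6, G8, H6, J, K5, K69, L8, M4, N7, P9, Q, Q82, R, S8, T8, U, V7, W1} — 24 facts.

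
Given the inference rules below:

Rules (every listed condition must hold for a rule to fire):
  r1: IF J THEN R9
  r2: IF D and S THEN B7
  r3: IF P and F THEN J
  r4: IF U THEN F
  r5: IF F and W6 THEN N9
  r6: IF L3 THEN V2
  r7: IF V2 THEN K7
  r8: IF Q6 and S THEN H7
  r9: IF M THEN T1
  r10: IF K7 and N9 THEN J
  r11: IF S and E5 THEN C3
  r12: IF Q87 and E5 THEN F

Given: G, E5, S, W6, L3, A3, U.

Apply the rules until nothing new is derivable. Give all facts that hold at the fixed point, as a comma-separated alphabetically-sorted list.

Round 1 — r4, r6, r11, derive F, V2, C3.
Round 2 — r5, r7, derive N9, K7.
Round 3 — r10, derive J.
Round 4 — r1, derive R9.

A3, C3, E5, F, G, J, K7, L3, N9, R9, S, U, V2, W6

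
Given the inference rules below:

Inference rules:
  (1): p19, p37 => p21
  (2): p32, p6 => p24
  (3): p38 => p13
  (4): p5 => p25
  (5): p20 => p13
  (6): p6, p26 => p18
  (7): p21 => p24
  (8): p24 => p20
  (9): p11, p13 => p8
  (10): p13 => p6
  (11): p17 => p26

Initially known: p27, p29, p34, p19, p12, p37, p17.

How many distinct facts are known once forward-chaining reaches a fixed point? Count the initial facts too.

14

[1] (1) [p19, p37 => p21]; (11) [p17 => p26]. ⇒ new: p21, p26.
[2] (7) [p21 => p24]. ⇒ new: p24.
[3] (8) [p24 => p20]. ⇒ new: p20.
[4] (5) [p20 => p13]. ⇒ new: p13.
[5] (10) [p13 => p6]. ⇒ new: p6.
[6] (6) [p6, p26 => p18]. ⇒ new: p18.
Closure: {p12, p13, p17, p18, p19, p20, p21, p24, p26, p27, p29, p34, p37, p6} — 14 facts.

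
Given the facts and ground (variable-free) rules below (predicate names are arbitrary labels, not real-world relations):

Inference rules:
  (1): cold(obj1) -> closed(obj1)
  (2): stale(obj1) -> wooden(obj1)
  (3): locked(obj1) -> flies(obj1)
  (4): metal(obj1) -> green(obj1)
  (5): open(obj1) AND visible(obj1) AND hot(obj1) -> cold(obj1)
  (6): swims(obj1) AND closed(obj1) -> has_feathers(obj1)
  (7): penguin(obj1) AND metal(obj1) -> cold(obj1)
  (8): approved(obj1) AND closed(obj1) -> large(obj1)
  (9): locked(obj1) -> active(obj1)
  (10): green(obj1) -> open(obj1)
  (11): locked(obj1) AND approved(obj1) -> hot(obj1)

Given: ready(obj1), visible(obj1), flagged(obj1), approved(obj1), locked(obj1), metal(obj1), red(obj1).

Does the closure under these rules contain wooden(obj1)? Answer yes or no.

[1] (3) [locked(obj1) -> flies(obj1)]; (4) [metal(obj1) -> green(obj1)]; (9) [locked(obj1) -> active(obj1)]; (11) [locked(obj1) AND approved(obj1) -> hot(obj1)]. ⇒ new: flies(obj1), green(obj1), active(obj1), hot(obj1).
[2] (10) [green(obj1) -> open(obj1)]. ⇒ new: open(obj1).
[3] (5) [open(obj1) AND visible(obj1) AND hot(obj1) -> cold(obj1)]. ⇒ new: cold(obj1).
[4] (1) [cold(obj1) -> closed(obj1)]. ⇒ new: closed(obj1).
[5] (8) [approved(obj1) AND closed(obj1) -> large(obj1)]. ⇒ new: large(obj1).
Fixed point reached. wooden(obj1) is concluded only by (2); (2) needs stale(obj1) (never derived).

no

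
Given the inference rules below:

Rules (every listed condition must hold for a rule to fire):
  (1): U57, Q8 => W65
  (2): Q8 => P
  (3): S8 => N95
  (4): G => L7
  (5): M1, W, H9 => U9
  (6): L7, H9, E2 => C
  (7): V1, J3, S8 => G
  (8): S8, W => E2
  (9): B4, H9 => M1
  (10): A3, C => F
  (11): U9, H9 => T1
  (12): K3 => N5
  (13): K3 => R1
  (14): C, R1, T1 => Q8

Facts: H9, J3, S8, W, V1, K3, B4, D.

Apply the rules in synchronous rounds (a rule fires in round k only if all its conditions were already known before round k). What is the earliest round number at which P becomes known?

[1] (3) [S8 => N95]; (7) [V1, J3, S8 => G]; (8) [S8, W => E2]; (9) [B4, H9 => M1]; (12) [K3 => N5]; (13) [K3 => R1]. ⇒ new: N95, G, E2, M1, N5, R1.
[2] (4) [G => L7]; (5) [M1, W, H9 => U9]. ⇒ new: L7, U9.
[3] (6) [L7, H9, E2 => C]; (11) [U9, H9 => T1]. ⇒ new: C, T1.
[4] (14) [C, R1, T1 => Q8]. ⇒ new: Q8.
[5] (2) [Q8 => P]. ⇒ new: P.
P first appears in round 5.

5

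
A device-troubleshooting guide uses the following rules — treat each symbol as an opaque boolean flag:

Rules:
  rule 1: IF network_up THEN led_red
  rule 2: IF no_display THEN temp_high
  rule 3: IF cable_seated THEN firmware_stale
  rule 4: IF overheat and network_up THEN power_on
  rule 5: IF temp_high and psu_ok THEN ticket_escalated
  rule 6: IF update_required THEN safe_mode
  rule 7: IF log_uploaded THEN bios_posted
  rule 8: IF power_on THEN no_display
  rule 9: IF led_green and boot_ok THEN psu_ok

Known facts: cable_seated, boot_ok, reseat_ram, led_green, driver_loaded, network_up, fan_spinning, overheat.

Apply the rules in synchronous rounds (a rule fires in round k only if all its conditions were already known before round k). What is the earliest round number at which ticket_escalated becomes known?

Round 1 fires rule 1, rule 3, rule 4, rule 9, giving led_red, firmware_stale, power_on, psu_ok.
Round 2 fires rule 8, giving no_display.
Round 3 fires rule 2, giving temp_high.
Round 4 fires rule 5, giving ticket_escalated.
ticket_escalated first appears in round 4.

4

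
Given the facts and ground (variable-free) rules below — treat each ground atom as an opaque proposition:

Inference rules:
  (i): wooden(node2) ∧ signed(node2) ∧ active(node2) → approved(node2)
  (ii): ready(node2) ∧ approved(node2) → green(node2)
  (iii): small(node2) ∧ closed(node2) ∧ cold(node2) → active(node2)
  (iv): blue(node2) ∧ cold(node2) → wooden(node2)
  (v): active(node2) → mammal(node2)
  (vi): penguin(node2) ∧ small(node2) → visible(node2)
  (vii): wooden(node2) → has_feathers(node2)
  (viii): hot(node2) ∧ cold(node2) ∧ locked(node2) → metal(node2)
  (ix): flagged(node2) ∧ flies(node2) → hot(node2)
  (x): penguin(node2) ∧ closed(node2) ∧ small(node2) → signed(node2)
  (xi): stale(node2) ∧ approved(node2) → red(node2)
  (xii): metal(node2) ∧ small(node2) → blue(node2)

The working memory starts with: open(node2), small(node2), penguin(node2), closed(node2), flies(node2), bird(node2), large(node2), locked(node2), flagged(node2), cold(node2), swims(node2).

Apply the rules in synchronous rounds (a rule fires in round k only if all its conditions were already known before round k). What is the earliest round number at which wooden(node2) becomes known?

[1] (iii) [small(node2) ∧ closed(node2) ∧ cold(node2) → active(node2)]; (vi) [penguin(node2) ∧ small(node2) → visible(node2)]; (ix) [flagged(node2) ∧ flies(node2) → hot(node2)]; (x) [penguin(node2) ∧ closed(node2) ∧ small(node2) → signed(node2)]. ⇒ new: active(node2), visible(node2), hot(node2), signed(node2).
[2] (v) [active(node2) → mammal(node2)]; (viii) [hot(node2) ∧ cold(node2) ∧ locked(node2) → metal(node2)]. ⇒ new: mammal(node2), metal(node2).
[3] (xii) [metal(node2) ∧ small(node2) → blue(node2)]. ⇒ new: blue(node2).
[4] (iv) [blue(node2) ∧ cold(node2) → wooden(node2)]. ⇒ new: wooden(node2).
wooden(node2) first appears in round 4.

4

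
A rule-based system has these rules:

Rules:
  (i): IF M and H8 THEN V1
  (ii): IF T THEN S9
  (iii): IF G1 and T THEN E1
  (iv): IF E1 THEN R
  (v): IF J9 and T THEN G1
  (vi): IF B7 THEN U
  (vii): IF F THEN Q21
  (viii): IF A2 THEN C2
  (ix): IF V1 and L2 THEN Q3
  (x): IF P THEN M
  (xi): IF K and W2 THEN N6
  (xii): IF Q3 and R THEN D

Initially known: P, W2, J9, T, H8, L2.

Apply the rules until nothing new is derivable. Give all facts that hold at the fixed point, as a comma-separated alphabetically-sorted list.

Round 1: (ii) [IF T THEN S9]; (v) [IF J9 and T THEN G1]; (x) [IF P THEN M]. Adds S9, G1, M.
Round 2: (i) [IF M and H8 THEN V1]; (iii) [IF G1 and T THEN E1]. Adds V1, E1.
Round 3: (iv) [IF E1 THEN R]; (ix) [IF V1 and L2 THEN Q3]. Adds R, Q3.
Round 4: (xii) [IF Q3 and R THEN D]. Adds D.

D, E1, G1, H8, J9, L2, M, P, Q3, R, S9, T, V1, W2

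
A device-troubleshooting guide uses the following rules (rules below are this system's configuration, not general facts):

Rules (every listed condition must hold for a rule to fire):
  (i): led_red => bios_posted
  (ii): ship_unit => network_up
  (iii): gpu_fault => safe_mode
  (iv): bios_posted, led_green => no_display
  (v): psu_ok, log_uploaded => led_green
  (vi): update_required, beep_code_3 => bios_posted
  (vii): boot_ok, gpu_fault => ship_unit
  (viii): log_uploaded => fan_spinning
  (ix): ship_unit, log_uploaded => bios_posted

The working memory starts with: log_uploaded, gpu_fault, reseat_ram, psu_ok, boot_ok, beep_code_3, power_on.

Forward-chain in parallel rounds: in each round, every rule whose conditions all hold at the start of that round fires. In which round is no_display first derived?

3

Round 1: (iii) [gpu_fault => safe_mode]; (v) [psu_ok, log_uploaded => led_green]; (vii) [boot_ok, gpu_fault => ship_unit]; (viii) [log_uploaded => fan_spinning]. Adds safe_mode, led_green, ship_unit, fan_spinning.
Round 2: (ii) [ship_unit => network_up]; (ix) [ship_unit, log_uploaded => bios_posted]. Adds network_up, bios_posted.
Round 3: (iv) [bios_posted, led_green => no_display]. Adds no_display.
no_display first appears in round 3.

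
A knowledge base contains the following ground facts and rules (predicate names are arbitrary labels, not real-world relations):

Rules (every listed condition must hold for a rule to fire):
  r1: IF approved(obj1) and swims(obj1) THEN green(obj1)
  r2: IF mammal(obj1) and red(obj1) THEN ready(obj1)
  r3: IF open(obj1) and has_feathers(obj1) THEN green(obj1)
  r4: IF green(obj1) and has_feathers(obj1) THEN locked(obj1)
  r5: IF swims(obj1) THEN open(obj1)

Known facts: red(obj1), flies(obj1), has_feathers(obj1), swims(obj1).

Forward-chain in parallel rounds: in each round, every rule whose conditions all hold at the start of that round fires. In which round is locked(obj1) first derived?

3

Round 1: r5 [IF swims(obj1) THEN open(obj1)]. Adds open(obj1).
Round 2: r3 [IF open(obj1) and has_feathers(obj1) THEN green(obj1)]. Adds green(obj1).
Round 3: r4 [IF green(obj1) and has_feathers(obj1) THEN locked(obj1)]. Adds locked(obj1).
locked(obj1) first appears in round 3.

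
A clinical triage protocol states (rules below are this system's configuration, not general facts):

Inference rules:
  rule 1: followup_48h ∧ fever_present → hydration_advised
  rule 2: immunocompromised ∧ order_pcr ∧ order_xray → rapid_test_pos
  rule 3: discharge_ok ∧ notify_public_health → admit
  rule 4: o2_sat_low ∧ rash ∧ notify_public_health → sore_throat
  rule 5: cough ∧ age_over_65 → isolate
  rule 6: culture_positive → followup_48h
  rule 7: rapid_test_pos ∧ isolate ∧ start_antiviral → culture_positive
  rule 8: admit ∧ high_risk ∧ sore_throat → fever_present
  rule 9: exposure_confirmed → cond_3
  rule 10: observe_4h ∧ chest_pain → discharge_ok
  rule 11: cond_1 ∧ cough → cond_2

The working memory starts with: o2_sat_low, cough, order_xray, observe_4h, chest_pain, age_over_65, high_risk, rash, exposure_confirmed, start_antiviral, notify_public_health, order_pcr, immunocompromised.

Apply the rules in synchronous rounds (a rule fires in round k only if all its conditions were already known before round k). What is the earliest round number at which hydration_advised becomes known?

4

Round 1: rule 2 [immunocompromised ∧ order_pcr ∧ order_xray → rapid_test_pos]; rule 4 [o2_sat_low ∧ rash ∧ notify_public_health → sore_throat]; rule 5 [cough ∧ age_over_65 → isolate]; rule 9 [exposure_confirmed → cond_3]; rule 10 [observe_4h ∧ chest_pain → discharge_ok]. New: rapid_test_pos, sore_throat, isolate, cond_3, discharge_ok.
Round 2: rule 3 [discharge_ok ∧ notify_public_health → admit]; rule 7 [rapid_test_pos ∧ isolate ∧ start_antiviral → culture_positive]. New: admit, culture_positive.
Round 3: rule 6 [culture_positive → followup_48h]; rule 8 [admit ∧ high_risk ∧ sore_throat → fever_present]. New: followup_48h, fever_present.
Round 4: rule 1 [followup_48h ∧ fever_present → hydration_advised]. New: hydration_advised.
hydration_advised first appears in round 4.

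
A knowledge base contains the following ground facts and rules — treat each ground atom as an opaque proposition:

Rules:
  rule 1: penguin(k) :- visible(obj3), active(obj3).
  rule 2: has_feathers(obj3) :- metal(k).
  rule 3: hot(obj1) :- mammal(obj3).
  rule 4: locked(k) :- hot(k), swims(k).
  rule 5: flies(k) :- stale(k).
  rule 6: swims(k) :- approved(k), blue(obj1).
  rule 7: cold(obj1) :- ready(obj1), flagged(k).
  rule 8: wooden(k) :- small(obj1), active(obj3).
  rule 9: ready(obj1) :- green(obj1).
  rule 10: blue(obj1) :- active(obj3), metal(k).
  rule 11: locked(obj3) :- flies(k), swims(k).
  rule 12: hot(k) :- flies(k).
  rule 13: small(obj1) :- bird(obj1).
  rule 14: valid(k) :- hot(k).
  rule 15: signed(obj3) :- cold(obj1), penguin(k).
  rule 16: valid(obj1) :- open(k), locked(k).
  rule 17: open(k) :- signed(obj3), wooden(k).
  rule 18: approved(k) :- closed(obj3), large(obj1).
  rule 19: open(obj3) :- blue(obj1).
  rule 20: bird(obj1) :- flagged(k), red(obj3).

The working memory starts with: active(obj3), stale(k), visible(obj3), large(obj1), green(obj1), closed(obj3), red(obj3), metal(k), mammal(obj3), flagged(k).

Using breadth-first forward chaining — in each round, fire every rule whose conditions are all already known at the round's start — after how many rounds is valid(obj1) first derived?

[1] rule 1 [penguin(k) :- visible(obj3), active(obj3).]; rule 2 [has_feathers(obj3) :- metal(k).]; rule 3 [hot(obj1) :- mammal(obj3).]; rule 5 [flies(k) :- stale(k).]; rule 9 [ready(obj1) :- green(obj1).]; rule 10 [blue(obj1) :- active(obj3), metal(k).]; rule 18 [approved(k) :- closed(obj3), large(obj1).]; rule 20 [bird(obj1) :- flagged(k), red(obj3).]. ⇒ new: penguin(k), has_feathers(obj3), hot(obj1), flies(k), ready(obj1), blue(obj1), approved(k), bird(obj1).
[2] rule 6 [swims(k) :- approved(k), blue(obj1).]; rule 7 [cold(obj1) :- ready(obj1), flagged(k).]; rule 12 [hot(k) :- flies(k).]; rule 13 [small(obj1) :- bird(obj1).]; rule 19 [open(obj3) :- blue(obj1).]. ⇒ new: swims(k), cold(obj1), hot(k), small(obj1), open(obj3).
[3] rule 4 [locked(k) :- hot(k), swims(k).]; rule 8 [wooden(k) :- small(obj1), active(obj3).]; rule 11 [locked(obj3) :- flies(k), swims(k).]; rule 14 [valid(k) :- hot(k).]; rule 15 [signed(obj3) :- cold(obj1), penguin(k).]. ⇒ new: locked(k), wooden(k), locked(obj3), valid(k), signed(obj3).
[4] rule 17 [open(k) :- signed(obj3), wooden(k).]. ⇒ new: open(k).
[5] rule 16 [valid(obj1) :- open(k), locked(k).]. ⇒ new: valid(obj1).
valid(obj1) first appears in round 5.

5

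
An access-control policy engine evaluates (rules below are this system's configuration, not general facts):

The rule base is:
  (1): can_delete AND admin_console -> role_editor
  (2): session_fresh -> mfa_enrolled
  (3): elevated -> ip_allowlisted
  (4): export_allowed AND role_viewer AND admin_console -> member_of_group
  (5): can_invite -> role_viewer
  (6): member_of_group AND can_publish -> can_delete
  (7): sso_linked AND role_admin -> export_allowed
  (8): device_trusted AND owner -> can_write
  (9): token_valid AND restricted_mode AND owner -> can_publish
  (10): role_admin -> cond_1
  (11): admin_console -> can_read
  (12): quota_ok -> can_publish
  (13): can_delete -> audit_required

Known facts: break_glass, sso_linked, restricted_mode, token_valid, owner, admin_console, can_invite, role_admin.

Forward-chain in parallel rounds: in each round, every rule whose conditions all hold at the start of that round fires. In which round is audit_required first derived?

4

[1] (5) [can_invite -> role_viewer]; (7) [sso_linked AND role_admin -> export_allowed]; (9) [token_valid AND restricted_mode AND owner -> can_publish]; (10) [role_admin -> cond_1]; (11) [admin_console -> can_read]. ⇒ new: role_viewer, export_allowed, can_publish, cond_1, can_read.
[2] (4) [export_allowed AND role_viewer AND admin_console -> member_of_group]. ⇒ new: member_of_group.
[3] (6) [member_of_group AND can_publish -> can_delete]. ⇒ new: can_delete.
[4] (1) [can_delete AND admin_console -> role_editor]; (13) [can_delete -> audit_required]. ⇒ new: role_editor, audit_required.
audit_required first appears in round 4.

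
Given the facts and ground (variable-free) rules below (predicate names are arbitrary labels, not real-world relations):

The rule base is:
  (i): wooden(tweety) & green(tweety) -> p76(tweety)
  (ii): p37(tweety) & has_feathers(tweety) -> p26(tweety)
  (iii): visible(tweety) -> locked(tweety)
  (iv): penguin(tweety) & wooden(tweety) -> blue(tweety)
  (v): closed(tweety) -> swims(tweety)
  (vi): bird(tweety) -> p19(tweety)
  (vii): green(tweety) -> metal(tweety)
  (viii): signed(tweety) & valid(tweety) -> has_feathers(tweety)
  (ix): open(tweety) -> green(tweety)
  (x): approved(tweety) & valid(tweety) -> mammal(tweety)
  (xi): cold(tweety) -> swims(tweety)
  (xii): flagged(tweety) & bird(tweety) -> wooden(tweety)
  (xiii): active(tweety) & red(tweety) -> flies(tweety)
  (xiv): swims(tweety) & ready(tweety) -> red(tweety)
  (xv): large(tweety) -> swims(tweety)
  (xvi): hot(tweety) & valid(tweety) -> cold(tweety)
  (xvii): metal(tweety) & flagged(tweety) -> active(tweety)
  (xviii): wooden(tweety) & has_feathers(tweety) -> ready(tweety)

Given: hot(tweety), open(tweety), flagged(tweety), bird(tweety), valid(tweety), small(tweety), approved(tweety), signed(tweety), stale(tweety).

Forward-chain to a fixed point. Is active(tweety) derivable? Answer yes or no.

Round 1: (vi) [bird(tweety) -> p19(tweety)]; (viii) [signed(tweety) & valid(tweety) -> has_feathers(tweety)]; (ix) [open(tweety) -> green(tweety)]; (x) [approved(tweety) & valid(tweety) -> mammal(tweety)]; (xii) [flagged(tweety) & bird(tweety) -> wooden(tweety)]; (xvi) [hot(tweety) & valid(tweety) -> cold(tweety)]. New: p19(tweety), has_feathers(tweety), green(tweety), mammal(tweety), wooden(tweety), cold(tweety).
Round 2: (i) [wooden(tweety) & green(tweety) -> p76(tweety)]; (vii) [green(tweety) -> metal(tweety)]; (xi) [cold(tweety) -> swims(tweety)]; (xviii) [wooden(tweety) & has_feathers(tweety) -> ready(tweety)]. New: p76(tweety), metal(tweety), swims(tweety), ready(tweety).
Round 3: (xiv) [swims(tweety) & ready(tweety) -> red(tweety)]; (xvii) [metal(tweety) & flagged(tweety) -> active(tweety)]. New: red(tweety), active(tweety).
Round 4: (xiii) [active(tweety) & red(tweety) -> flies(tweety)]. New: flies(tweety).
active(tweety) appears in round 3, so it is derivable.

yes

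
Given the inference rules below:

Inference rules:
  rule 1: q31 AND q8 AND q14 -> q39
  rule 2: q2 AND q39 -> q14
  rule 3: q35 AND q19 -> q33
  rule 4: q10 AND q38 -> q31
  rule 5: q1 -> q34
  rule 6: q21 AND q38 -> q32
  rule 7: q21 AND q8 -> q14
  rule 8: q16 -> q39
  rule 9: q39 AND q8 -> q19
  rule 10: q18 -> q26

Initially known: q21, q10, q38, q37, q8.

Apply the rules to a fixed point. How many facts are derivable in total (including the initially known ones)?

10

Round 1: rule 4 [q10 AND q38 -> q31]; rule 6 [q21 AND q38 -> q32]; rule 7 [q21 AND q8 -> q14]. Adds q31, q32, q14.
Round 2: rule 1 [q31 AND q8 AND q14 -> q39]. Adds q39.
Round 3: rule 9 [q39 AND q8 -> q19]. Adds q19.
Closure: {q10, q14, q19, q21, q31, q32, q37, q38, q39, q8} — 10 facts.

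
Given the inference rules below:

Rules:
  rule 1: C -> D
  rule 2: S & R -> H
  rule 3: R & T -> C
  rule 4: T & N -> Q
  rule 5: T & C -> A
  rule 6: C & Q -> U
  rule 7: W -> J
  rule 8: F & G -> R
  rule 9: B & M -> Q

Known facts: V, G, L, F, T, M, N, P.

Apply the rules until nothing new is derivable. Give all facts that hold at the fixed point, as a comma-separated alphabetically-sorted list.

A, C, D, F, G, L, M, N, P, Q, R, T, U, V

Round 1 — rule 4, rule 8, derive Q, R.
Round 2 — rule 3, derive C.
Round 3 — rule 1, rule 5, rule 6, derive D, A, U.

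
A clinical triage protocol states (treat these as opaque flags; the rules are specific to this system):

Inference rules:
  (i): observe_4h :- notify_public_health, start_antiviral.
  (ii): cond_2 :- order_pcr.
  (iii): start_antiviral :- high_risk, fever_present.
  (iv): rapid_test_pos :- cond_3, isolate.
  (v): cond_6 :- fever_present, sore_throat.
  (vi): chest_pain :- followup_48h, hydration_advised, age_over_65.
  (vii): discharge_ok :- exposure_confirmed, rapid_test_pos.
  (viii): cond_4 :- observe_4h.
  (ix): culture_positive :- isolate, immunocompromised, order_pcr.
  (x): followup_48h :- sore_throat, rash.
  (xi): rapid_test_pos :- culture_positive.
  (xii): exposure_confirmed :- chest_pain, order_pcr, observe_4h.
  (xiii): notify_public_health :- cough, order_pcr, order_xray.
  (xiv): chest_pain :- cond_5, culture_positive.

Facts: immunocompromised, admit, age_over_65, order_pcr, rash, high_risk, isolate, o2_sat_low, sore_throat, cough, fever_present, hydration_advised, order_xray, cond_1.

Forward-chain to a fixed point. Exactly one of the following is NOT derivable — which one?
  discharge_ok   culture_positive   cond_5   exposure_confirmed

Round 1: (ii) [cond_2 :- order_pcr.]; (iii) [start_antiviral :- high_risk, fever_present.]; (v) [cond_6 :- fever_present, sore_throat.]; (ix) [culture_positive :- isolate, immunocompromised, order_pcr.]; (x) [followup_48h :- sore_throat, rash.]; (xiii) [notify_public_health :- cough, order_pcr, order_xray.]. New: cond_2, start_antiviral, cond_6, culture_positive, followup_48h, notify_public_health.
Round 2: (i) [observe_4h :- notify_public_health, start_antiviral.]; (vi) [chest_pain :- followup_48h, hydration_advised, age_over_65.]; (xi) [rapid_test_pos :- culture_positive.]. New: observe_4h, chest_pain, rapid_test_pos.
Round 3: (viii) [cond_4 :- observe_4h.]; (xii) [exposure_confirmed :- chest_pain, order_pcr, observe_4h.]. New: cond_4, exposure_confirmed.
Round 4: (vii) [discharge_ok :- exposure_confirmed, rapid_test_pos.]. New: discharge_ok.
Derived: culture_positive (round 1), discharge_ok (round 4), exposure_confirmed (round 3). cond_5 never appears in any round.

cond_5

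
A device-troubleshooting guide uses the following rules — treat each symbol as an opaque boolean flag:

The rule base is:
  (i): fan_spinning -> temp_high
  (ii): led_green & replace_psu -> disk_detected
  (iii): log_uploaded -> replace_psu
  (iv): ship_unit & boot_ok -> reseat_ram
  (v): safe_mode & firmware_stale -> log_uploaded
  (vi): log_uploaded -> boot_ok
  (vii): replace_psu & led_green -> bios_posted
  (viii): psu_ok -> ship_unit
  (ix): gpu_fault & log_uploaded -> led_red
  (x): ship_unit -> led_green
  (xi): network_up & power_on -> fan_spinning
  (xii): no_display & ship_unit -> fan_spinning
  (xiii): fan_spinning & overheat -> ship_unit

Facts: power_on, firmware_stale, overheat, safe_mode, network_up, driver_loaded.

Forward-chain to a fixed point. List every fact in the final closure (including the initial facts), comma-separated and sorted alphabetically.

bios_posted, boot_ok, disk_detected, driver_loaded, fan_spinning, firmware_stale, led_green, log_uploaded, network_up, overheat, power_on, replace_psu, reseat_ram, safe_mode, ship_unit, temp_high

Round 1 fires (v), (xi), giving log_uploaded, fan_spinning.
Round 2 fires (i), (iii), (vi), (xiii), giving temp_high, replace_psu, boot_ok, ship_unit.
Round 3 fires (iv), (x), giving reseat_ram, led_green.
Round 4 fires (ii), (vii), giving disk_detected, bios_posted.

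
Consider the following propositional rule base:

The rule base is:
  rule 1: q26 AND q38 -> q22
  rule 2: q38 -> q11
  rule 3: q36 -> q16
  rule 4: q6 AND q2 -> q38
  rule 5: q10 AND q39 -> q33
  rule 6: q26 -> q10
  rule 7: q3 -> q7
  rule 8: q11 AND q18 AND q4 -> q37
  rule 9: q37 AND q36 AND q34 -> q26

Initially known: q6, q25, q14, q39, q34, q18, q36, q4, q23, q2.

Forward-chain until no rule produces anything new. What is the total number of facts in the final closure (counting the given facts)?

Round 1: rule 3 [q36 -> q16]; rule 4 [q6 AND q2 -> q38]. Adds q16, q38.
Round 2: rule 2 [q38 -> q11]. Adds q11.
Round 3: rule 8 [q11 AND q18 AND q4 -> q37]. Adds q37.
Round 4: rule 9 [q37 AND q36 AND q34 -> q26]. Adds q26.
Round 5: rule 1 [q26 AND q38 -> q22]; rule 6 [q26 -> q10]. Adds q22, q10.
Round 6: rule 5 [q10 AND q39 -> q33]. Adds q33.
Closure: {q10, q11, q14, q16, q18, q2, q22, q23, q25, q26, q33, q34, q36, q37, q38, q39, q4, q6} — 18 facts.

18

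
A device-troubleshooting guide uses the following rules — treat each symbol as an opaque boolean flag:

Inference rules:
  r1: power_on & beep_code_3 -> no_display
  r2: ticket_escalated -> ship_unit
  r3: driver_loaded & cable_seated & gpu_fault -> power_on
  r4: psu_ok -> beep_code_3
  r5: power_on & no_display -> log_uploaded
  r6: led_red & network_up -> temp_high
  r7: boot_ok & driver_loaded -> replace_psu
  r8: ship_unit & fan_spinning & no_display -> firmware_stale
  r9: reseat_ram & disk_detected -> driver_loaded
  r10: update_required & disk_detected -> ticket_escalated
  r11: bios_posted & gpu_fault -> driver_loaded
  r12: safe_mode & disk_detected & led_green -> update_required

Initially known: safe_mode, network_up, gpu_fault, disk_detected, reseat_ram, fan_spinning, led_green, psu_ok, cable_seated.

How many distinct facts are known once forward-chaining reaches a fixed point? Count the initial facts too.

18

Round 1 fires r4, r9, r12, giving beep_code_3, driver_loaded, update_required.
Round 2 fires r3, r10, giving power_on, ticket_escalated.
Round 3 fires r1, r2, giving no_display, ship_unit.
Round 4 fires r5, r8, giving log_uploaded, firmware_stale.
Closure: {beep_code_3, cable_seated, disk_detected, driver_loaded, fan_spinning, firmware_stale, gpu_fault, led_green, log_uploaded, network_up, no_display, power_on, psu_ok, reseat_ram, safe_mode, ship_unit, ticket_escalated, update_required} — 18 facts.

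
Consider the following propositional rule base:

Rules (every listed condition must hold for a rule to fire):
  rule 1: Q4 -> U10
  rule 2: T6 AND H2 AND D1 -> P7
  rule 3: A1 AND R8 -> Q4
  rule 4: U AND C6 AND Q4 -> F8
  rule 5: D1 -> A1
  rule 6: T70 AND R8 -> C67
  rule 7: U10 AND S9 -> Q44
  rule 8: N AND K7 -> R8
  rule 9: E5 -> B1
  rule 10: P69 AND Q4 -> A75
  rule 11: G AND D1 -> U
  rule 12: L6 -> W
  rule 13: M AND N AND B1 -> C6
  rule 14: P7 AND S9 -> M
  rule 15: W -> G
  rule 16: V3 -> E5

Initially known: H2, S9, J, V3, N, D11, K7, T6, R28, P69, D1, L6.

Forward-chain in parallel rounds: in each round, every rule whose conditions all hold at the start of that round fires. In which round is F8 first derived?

4

Round 1 fires rule 2, rule 5, rule 8, rule 12, rule 16, giving P7, A1, R8, W, E5.
Round 2 fires rule 3, rule 9, rule 14, rule 15, giving Q4, B1, M, G.
Round 3 fires rule 1, rule 10, rule 11, rule 13, giving U10, A75, U, C6.
Round 4 fires rule 4, rule 7, giving F8, Q44.
F8 first appears in round 4.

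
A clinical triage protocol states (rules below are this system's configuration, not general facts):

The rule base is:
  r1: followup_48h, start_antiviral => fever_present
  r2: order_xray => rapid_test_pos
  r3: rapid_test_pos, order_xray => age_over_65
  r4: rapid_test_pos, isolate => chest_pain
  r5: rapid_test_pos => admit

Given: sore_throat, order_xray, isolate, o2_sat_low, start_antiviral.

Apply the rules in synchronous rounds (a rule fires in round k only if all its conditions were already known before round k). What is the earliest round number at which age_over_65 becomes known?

Round 1: r2 [order_xray => rapid_test_pos]. Adds rapid_test_pos.
Round 2: r3 [rapid_test_pos, order_xray => age_over_65]; r4 [rapid_test_pos, isolate => chest_pain]; r5 [rapid_test_pos => admit]. Adds age_over_65, chest_pain, admit.
age_over_65 first appears in round 2.

2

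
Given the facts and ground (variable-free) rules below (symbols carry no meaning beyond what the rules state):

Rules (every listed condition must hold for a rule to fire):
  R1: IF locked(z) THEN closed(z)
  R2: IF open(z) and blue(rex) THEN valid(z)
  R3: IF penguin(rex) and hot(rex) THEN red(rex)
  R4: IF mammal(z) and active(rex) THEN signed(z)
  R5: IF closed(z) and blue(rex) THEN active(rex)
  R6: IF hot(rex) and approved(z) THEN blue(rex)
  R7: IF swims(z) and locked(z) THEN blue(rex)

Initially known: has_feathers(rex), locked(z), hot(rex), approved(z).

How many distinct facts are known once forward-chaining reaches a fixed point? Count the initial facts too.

Round 1: R1 [IF locked(z) THEN closed(z)]; R6 [IF hot(rex) and approved(z) THEN blue(rex)]. Adds closed(z), blue(rex).
Round 2: R5 [IF closed(z) and blue(rex) THEN active(rex)]. Adds active(rex).
Closure: {active(rex), approved(z), blue(rex), closed(z), has_feathers(rex), hot(rex), locked(z)} — 7 facts.

7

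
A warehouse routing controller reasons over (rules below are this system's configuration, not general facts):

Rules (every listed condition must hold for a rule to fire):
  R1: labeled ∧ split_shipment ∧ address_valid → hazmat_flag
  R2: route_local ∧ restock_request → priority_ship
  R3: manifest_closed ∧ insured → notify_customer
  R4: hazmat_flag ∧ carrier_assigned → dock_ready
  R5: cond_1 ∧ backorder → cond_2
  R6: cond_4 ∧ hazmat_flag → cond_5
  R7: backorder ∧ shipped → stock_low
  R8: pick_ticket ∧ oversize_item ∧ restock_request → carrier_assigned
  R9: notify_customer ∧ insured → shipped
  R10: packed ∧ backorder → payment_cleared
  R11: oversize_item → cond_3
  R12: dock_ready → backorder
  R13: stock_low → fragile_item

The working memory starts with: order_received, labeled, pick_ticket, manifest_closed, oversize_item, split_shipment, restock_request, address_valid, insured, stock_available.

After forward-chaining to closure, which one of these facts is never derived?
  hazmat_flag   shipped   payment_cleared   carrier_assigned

Round 1 fires R1, R3, R8, R11, giving hazmat_flag, notify_customer, carrier_assigned, cond_3.
Round 2 fires R4, R9, giving dock_ready, shipped.
Round 3 fires R12, giving backorder.
Round 4 fires R7, giving stock_low.
Round 5 fires R13, giving fragile_item.
Derived: hazmat_flag (round 1), shipped (round 2), carrier_assigned (round 1). payment_cleared never appears in any round.

payment_cleared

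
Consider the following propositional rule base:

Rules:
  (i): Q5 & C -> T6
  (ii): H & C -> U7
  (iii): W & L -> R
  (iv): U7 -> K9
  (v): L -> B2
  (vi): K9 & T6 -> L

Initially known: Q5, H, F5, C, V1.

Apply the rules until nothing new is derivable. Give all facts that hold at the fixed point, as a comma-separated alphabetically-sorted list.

Round 1: (i) [Q5 & C -> T6]; (ii) [H & C -> U7]. Adds T6, U7.
Round 2: (iv) [U7 -> K9]. Adds K9.
Round 3: (vi) [K9 & T6 -> L]. Adds L.
Round 4: (v) [L -> B2]. Adds B2.

B2, C, F5, H, K9, L, Q5, T6, U7, V1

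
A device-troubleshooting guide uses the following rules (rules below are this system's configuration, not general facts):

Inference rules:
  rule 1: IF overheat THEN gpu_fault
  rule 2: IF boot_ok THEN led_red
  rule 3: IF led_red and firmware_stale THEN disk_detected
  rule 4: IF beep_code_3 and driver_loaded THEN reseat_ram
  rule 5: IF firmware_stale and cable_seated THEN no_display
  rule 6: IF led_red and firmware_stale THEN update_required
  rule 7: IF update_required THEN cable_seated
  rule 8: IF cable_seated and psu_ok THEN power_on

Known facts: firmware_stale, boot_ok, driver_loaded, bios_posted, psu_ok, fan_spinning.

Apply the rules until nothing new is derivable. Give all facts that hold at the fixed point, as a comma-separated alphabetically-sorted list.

bios_posted, boot_ok, cable_seated, disk_detected, driver_loaded, fan_spinning, firmware_stale, led_red, no_display, power_on, psu_ok, update_required

Round 1: rule 2 [IF boot_ok THEN led_red]. Adds led_red.
Round 2: rule 3 [IF led_red and firmware_stale THEN disk_detected]; rule 6 [IF led_red and firmware_stale THEN update_required]. Adds disk_detected, update_required.
Round 3: rule 7 [IF update_required THEN cable_seated]. Adds cable_seated.
Round 4: rule 5 [IF firmware_stale and cable_seated THEN no_display]; rule 8 [IF cable_seated and psu_ok THEN power_on]. Adds no_display, power_on.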